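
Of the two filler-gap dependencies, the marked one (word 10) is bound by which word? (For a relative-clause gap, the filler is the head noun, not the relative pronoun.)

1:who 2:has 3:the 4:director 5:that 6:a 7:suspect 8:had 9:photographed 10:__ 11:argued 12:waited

4

The marked gap is inside the relative clause, the direct object of "photographed".
Its filler is the head noun "director" (via "that"), at word 4.
(The other dependency links word 1 to a gap after word 11.)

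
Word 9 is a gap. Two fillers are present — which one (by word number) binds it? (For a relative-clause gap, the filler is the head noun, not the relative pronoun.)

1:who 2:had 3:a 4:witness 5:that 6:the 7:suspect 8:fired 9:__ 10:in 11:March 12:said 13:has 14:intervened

The marked gap is inside the relative clause, the direct object of "fired".
Its filler is the head noun "witness" (via "that"), at word 4.
(The other dependency links word 1 to a gap after word 12.)

4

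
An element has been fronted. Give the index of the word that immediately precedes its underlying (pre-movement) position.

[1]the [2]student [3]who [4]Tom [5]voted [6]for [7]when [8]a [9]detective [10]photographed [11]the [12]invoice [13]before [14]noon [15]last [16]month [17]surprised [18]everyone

6

The displaced element is "the student" (word 2).
It functions as the object of the preposition "for" of "voted", so the gap sits immediately after word 6 ("for").
Base order: Tom voted for the student when a detective photographed the invoice before noon last month.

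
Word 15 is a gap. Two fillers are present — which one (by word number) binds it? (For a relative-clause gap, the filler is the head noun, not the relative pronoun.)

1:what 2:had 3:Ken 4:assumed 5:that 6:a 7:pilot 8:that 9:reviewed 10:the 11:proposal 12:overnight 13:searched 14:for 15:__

1

The marked gap is the object of the preposition "for" of "searched".
Its filler is the fronted wh-phrase "what", at word 1.
(The other dependency links word 7 to a gap after word 8.)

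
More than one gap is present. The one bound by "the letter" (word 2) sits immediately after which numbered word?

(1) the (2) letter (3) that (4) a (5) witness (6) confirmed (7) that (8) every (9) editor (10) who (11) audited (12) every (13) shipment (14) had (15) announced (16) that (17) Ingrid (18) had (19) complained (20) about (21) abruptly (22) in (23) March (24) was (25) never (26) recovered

The displaced element is "the letter" (word 2).
It is linked across 2 clause boundaries (that → that).
It functions as the object of the preposition "about" of "complained", so the gap sits immediately after word 20 ("about").
Base order: A witness confirmed that every editor who audited every shipment had announced that Ingrid had complained about the letter abruptly in March.

20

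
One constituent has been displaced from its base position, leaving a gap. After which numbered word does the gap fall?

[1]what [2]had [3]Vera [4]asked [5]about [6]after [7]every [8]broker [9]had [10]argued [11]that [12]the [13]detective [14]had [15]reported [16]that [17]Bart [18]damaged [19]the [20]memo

5

The displaced element is "what" (word 1).
It functions as the object of the preposition "about" of "asked", so the gap sits immediately after word 5 ("about").
Base order: Vera had asked about what after every broker had argued that the detective had reported that Bart damaged the memo.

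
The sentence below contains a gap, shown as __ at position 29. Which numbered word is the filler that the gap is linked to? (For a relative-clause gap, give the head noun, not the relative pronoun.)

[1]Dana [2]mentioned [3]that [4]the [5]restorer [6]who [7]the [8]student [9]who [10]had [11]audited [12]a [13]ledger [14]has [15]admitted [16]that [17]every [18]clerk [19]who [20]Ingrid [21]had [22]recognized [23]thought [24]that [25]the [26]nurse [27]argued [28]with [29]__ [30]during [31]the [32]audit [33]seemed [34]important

The gap at 29 is the prepositional object of "argued", inside a relative clause.
The relative pronoun is "who" (word 6); it is bound by the head noun immediately before it.
Its filler is the head noun "restorer", at word 5.

5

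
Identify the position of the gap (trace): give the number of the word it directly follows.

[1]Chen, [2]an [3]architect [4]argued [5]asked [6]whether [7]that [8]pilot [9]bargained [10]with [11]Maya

The displaced element is "Chen" (word 1).
It is linked across 1 clause boundary (Ø).
It functions as the subject of "asked", so the gap sits immediately after word 4 ("argued").
Base order: An architect argued that Chen asked whether that pilot bargained with Maya.

4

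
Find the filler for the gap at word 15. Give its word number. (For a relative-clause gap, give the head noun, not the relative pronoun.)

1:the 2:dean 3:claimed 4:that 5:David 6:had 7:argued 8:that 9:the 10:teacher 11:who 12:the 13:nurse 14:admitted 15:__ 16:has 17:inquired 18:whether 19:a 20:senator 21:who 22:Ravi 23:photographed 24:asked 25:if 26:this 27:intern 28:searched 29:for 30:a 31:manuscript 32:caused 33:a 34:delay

10

The gap at 15 is the subject of "inquired", inside a relative clause.
The relative pronoun is "who" (word 11); it is bound by the head noun immediately before it.
Its filler is the head noun "teacher", at word 10.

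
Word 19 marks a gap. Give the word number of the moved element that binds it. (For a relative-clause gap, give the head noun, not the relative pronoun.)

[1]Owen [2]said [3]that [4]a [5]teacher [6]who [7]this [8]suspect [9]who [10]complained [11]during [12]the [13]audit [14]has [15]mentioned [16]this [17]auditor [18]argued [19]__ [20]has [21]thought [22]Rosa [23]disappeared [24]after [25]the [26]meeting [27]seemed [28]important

The gap at 19 is the subject of "thought", inside a relative clause.
The relative pronoun is "who" (word 6); it is bound by the head noun immediately before it.
Its filler is the head noun "teacher", at word 5.

5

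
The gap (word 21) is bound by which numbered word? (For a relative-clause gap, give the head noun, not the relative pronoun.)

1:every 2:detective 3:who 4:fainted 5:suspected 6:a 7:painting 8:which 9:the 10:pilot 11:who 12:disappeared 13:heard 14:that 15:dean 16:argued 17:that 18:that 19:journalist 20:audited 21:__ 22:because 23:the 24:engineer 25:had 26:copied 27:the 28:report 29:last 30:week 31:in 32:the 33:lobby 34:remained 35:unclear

The gap at 21 is the object of "audited", inside a relative clause.
The relative pronoun is "which" (word 8); it is bound by the head noun immediately before it.
Its filler is the head noun "painting", at word 7.

7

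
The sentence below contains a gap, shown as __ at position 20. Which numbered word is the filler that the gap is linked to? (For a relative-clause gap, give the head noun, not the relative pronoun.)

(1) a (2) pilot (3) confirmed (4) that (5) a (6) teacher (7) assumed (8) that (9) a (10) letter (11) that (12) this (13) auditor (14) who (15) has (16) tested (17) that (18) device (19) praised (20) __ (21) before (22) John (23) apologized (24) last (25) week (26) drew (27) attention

The gap at 20 is the object of "praised", inside a relative clause.
The relative pronoun is "that" (word 11); it is bound by the head noun immediately before it.
Its filler is the head noun "letter", at word 10.

10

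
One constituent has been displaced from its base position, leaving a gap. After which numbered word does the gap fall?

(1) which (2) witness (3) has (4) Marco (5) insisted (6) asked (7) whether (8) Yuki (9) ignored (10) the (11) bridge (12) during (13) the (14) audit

The displaced element is "which witness" (word 2).
It is linked across 1 clause boundary (Ø).
It functions as the subject of "asked", so the gap sits immediately after word 5 ("insisted").
Base order: Marco has insisted that which witness asked whether Yuki ignored the bridge during the audit.

5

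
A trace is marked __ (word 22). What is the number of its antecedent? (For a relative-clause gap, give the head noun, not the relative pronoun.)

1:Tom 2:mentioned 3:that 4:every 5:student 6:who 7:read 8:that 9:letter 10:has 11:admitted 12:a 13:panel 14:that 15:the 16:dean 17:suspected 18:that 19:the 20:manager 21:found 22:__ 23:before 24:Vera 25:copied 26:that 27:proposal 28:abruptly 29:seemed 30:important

The gap at 22 is the object of "found", inside a relative clause.
The relative pronoun is "that" (word 14); it is bound by the head noun immediately before it.
Its filler is the head noun "panel", at word 13.

13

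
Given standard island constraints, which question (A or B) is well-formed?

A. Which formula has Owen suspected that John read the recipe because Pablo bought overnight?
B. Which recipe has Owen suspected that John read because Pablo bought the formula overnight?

B

In A, the wh-phrase is extracted from inside an adjunct island (introduced by "because"), which blocks movement.
In B, the extraction path crosses only that-complement boundaries, which are transparent.
So B is grammatical.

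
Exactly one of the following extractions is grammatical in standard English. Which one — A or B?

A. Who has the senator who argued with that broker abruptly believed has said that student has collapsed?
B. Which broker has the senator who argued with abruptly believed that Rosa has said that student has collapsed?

A

In B, the wh-phrase is extracted from inside a complex-NP island (relative clause) (introduced by "who"), which blocks movement.
In A, the extraction path crosses only that-complement boundaries, which are transparent.
So A is grammatical.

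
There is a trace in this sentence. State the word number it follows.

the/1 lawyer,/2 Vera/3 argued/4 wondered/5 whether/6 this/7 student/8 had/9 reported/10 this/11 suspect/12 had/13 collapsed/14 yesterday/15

4

The displaced element is "the lawyer" (word 2).
It is linked across 1 clause boundary (Ø).
It functions as the subject of "wondered", so the gap sits immediately after word 4 ("argued").
Base order: Vera argued that the lawyer wondered whether this student had reported this suspect had collapsed yesterday.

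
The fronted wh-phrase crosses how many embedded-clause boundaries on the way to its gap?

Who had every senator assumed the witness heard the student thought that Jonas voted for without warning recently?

"who" is extracted from the PP object of "voted".
Boundaries crossed, outermost first: [Ø], [Ø], [that] — 3 in total.

3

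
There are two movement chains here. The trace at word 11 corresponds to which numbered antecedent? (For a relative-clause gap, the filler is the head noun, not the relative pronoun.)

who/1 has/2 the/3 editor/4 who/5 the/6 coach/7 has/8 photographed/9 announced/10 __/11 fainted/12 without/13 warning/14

1

The marked gap is the subject of "fainted".
Its filler is the fronted wh-phrase "who", at word 1.
(The other dependency links word 4 to a gap after word 9.)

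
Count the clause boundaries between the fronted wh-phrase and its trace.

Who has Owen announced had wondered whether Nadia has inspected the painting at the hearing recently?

1

"who" is extracted from the subject of "wondered".
Boundaries crossed, outermost first: [Ø] — 1 in total.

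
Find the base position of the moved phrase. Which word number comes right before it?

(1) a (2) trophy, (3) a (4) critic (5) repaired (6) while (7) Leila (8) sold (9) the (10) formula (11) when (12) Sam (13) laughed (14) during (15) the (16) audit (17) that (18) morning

5

The displaced element is "a trophy" (word 2).
It functions as the direct object of "repaired", so the gap sits immediately after word 5 ("repaired").
Base order: A critic repaired a trophy while Leila sold the formula when Sam laughed during the audit that morning.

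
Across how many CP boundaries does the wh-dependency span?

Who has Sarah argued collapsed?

"who" is extracted from the subject of "collapsed".
Boundaries crossed, outermost first: [Ø] — 1 in total.

1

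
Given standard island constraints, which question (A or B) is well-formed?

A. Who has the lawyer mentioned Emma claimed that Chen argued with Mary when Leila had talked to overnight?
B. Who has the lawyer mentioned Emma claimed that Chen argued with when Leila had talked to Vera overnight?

In A, the wh-phrase is extracted from inside an adjunct island (introduced by "when"), which blocks movement.
In B, the extraction path crosses only that-complement boundaries, which are transparent.
So B is grammatical.

B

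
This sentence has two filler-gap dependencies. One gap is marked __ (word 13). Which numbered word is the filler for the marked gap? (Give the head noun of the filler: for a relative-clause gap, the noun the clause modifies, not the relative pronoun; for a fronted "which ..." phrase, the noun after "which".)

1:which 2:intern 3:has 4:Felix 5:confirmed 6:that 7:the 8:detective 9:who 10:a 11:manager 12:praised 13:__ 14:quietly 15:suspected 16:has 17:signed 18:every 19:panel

8

The marked gap is inside the relative clause, the direct object of "praised".
Its filler is the head noun "detective" (via "who"), at word 8.
(The other dependency links word 2 to a gap after word 15.)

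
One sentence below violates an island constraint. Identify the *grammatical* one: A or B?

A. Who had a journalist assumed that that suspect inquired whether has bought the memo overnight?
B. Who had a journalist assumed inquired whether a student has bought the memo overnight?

B

In A, the wh-phrase is extracted from inside a wh-island (introduced by "whether"), which blocks movement.
In B, the extraction path crosses only that-complement boundaries, which are transparent.
So B is grammatical.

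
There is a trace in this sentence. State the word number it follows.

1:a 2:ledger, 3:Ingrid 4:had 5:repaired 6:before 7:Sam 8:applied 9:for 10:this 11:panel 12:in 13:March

The displaced element is "a ledger" (word 2).
It functions as the direct object of "repaired", so the gap sits immediately after word 5 ("repaired").
Base order: Ingrid had repaired a ledger before Sam applied for this panel in March.

5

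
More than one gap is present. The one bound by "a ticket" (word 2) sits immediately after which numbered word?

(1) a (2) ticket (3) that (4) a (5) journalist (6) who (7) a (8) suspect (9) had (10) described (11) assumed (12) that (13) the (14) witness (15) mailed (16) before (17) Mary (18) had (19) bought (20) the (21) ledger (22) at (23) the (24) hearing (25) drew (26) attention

The displaced element is "a ticket" (word 2).
It is linked across 1 clause boundary (that).
It functions as the direct object of "mailed", so the gap sits immediately after word 15 ("mailed").
Base order: A journalist who a suspect had described assumed that the witness mailed a ticket before Mary had bought the ledger at the hearing.

15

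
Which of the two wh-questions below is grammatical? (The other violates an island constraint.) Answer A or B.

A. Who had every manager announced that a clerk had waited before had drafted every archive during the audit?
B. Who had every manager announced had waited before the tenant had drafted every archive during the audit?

In A, the wh-phrase is extracted from inside an adjunct island (introduced by "before"), which blocks movement.
In B, the extraction path crosses only that-complement boundaries, which are transparent.
So B is grammatical.

B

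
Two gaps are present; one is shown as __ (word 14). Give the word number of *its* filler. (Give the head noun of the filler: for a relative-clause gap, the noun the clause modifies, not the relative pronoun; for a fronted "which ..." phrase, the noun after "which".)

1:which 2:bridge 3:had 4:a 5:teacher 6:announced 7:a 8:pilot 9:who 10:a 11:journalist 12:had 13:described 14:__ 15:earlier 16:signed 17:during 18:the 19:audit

8

The marked gap is inside the relative clause, the direct object of "described".
Its filler is the head noun "pilot" (via "who"), at word 8.
(The other dependency links word 2 to a gap after word 16.)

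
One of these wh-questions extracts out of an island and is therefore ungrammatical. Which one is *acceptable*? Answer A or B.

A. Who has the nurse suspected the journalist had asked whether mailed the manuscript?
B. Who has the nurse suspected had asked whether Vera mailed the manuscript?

B

In A, the wh-phrase is extracted from inside a wh-island (introduced by "whether"), which blocks movement.
In B, the extraction path crosses only that-complement boundaries, which are transparent.
So B is grammatical.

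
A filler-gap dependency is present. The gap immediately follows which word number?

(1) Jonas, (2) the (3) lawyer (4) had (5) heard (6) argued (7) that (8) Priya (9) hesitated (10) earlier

5

The displaced element is "Jonas" (word 1).
It is linked across 1 clause boundary (Ø).
It functions as the subject of "argued", so the gap sits immediately after word 5 ("heard").
Base order: The lawyer had heard that Jonas argued that Priya hesitated earlier.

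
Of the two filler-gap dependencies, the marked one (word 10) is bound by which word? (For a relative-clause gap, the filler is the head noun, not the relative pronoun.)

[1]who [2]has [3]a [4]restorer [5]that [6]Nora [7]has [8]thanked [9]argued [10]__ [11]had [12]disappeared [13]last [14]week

The marked gap is the subject of "disappeared".
Its filler is the fronted wh-phrase "who", at word 1.
(The other dependency links word 4 to a gap after word 8.)

1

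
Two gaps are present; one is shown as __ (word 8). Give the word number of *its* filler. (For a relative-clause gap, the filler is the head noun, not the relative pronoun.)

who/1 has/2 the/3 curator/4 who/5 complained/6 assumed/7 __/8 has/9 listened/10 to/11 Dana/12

1

The marked gap is the subject of "listened".
Its filler is the fronted wh-phrase "who", at word 1.
(The other dependency links word 4 to a gap after word 5.)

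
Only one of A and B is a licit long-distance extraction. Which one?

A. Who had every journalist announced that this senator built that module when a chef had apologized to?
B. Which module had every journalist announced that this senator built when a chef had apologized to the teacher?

In A, the wh-phrase is extracted from inside an adjunct island (introduced by "when"), which blocks movement.
In B, the extraction path crosses only that-complement boundaries, which are transparent.
So B is grammatical.

B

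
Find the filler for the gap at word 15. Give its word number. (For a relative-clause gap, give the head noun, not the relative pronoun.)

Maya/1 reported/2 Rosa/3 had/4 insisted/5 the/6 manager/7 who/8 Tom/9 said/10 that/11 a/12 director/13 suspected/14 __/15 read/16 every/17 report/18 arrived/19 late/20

7

The gap at 15 is the subject of "read", inside a relative clause.
The relative pronoun is "who" (word 8); it is bound by the head noun immediately before it.
Its filler is the head noun "manager", at word 7.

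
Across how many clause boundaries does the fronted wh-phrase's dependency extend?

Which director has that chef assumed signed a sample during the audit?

"which director" is extracted from the subject of "signed".
Boundaries crossed, outermost first: [Ø] — 1 in total.

1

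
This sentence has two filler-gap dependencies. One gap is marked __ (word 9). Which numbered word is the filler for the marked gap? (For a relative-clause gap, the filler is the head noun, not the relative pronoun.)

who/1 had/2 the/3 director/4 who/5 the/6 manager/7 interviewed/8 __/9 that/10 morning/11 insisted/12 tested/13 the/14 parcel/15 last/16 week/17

4

The marked gap is inside the relative clause, the direct object of "interviewed".
Its filler is the head noun "director" (via "who"), at word 4.
(The other dependency links word 1 to a gap after word 12.)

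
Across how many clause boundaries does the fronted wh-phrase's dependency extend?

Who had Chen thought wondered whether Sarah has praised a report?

1

"who" is extracted from the subject of "wondered".
Boundaries crossed, outermost first: [Ø] — 1 in total.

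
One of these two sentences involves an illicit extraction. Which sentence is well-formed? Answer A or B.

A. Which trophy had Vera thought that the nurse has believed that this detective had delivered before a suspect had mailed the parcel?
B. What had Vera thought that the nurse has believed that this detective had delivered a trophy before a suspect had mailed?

In B, the wh-phrase is extracted from inside an adjunct island (introduced by "before"), which blocks movement.
In A, the extraction path crosses only that-complement boundaries, which are transparent.
So A is grammatical.

A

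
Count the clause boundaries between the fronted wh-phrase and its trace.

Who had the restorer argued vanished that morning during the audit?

1

"who" is extracted from the subject of "vanished".
Boundaries crossed, outermost first: [Ø] — 1 in total.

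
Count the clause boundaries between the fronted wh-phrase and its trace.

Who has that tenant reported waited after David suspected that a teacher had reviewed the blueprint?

1

"who" is extracted from the subject of "waited".
Boundaries crossed, outermost first: [Ø] — 1 in total.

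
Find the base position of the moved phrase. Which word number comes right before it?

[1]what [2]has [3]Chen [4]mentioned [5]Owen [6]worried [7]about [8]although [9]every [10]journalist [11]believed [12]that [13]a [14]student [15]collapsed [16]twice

The displaced element is "what" (word 1).
It is linked across 1 clause boundary (Ø).
It functions as the object of the preposition "about" of "worried", so the gap sits immediately after word 7 ("about").
Base order: Chen has mentioned Owen worried about what although every journalist believed that a student collapsed twice.

7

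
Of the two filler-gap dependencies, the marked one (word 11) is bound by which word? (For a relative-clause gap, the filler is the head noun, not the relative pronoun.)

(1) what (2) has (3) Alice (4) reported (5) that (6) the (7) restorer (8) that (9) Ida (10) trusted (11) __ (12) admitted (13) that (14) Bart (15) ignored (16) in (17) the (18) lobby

The marked gap is inside the relative clause, the direct object of "trusted".
Its filler is the head noun "restorer" (via "that"), at word 7.
(The other dependency links word 1 to a gap after word 15.)

7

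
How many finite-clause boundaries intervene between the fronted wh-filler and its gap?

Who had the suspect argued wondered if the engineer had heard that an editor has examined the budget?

1

"who" is extracted from the subject of "wondered".
Boundaries crossed, outermost first: [Ø] — 1 in total.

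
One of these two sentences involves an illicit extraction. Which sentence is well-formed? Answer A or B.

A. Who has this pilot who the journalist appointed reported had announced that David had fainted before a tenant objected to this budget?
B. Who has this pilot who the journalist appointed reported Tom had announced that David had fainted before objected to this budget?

A

In B, the wh-phrase is extracted from inside an adjunct island (introduced by "before"), which blocks movement.
In A, the extraction path crosses only that-complement boundaries, which are transparent.
So A is grammatical.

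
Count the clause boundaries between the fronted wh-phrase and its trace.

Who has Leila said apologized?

1

"who" is extracted from the subject of "apologized".
Boundaries crossed, outermost first: [Ø] — 1 in total.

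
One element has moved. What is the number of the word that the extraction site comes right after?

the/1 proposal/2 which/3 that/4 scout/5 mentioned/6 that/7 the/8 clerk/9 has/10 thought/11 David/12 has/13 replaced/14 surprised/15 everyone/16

The displaced element is "the proposal" (word 2).
It is linked across 2 clause boundaries (that → Ø).
It functions as the direct object of "replaced", so the gap sits immediately after word 14 ("replaced").
Base order: That scout mentioned that the clerk has thought David has replaced the proposal.

14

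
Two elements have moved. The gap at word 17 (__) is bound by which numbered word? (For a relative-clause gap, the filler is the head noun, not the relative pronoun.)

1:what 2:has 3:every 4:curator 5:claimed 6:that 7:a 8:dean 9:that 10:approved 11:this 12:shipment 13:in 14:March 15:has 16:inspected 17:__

1

The marked gap is the direct object of "inspected".
Its filler is the fronted wh-phrase "what", at word 1.
(The other dependency links word 8 to a gap after word 9.)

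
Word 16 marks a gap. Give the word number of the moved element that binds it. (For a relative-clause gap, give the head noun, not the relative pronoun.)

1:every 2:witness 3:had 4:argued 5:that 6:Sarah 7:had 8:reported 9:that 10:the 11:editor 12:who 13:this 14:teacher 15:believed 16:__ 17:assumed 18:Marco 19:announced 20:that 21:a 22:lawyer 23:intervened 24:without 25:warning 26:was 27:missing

11

The gap at 16 is the subject of "assumed", inside a relative clause.
The relative pronoun is "who" (word 12); it is bound by the head noun immediately before it.
Its filler is the head noun "editor", at word 11.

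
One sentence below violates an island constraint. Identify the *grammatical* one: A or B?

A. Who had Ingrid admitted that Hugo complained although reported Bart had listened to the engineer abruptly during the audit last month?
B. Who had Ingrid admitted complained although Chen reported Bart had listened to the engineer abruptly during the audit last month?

In A, the wh-phrase is extracted from inside an adjunct island (introduced by "although"), which blocks movement.
In B, the extraction path crosses only that-complement boundaries, which are transparent.
So B is grammatical.

B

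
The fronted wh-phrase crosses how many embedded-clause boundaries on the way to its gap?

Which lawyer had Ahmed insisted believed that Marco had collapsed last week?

"which lawyer" is extracted from the subject of "believed".
Boundaries crossed, outermost first: [Ø] — 1 in total.

1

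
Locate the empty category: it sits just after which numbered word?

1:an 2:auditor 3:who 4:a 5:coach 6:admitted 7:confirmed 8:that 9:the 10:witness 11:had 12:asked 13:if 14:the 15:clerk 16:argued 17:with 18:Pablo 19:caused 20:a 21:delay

6

The displaced element is "an auditor" (word 2).
It is linked across 1 clause boundary (Ø).
It functions as the subject of "confirmed", so the gap sits immediately after word 6 ("admitted").
Base order: A coach admitted that an auditor confirmed that the witness had asked if the clerk argued with Pablo.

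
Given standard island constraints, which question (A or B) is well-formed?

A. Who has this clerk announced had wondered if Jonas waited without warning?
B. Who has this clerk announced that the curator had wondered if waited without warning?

In B, the wh-phrase is extracted from inside a wh-island (introduced by "if"), which blocks movement.
In A, the extraction path crosses only that-complement boundaries, which are transparent.
So A is grammatical.

A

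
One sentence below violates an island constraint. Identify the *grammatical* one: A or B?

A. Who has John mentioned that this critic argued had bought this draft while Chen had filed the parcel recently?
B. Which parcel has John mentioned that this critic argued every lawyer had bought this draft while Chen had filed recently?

A

In B, the wh-phrase is extracted from inside an adjunct island (introduced by "while"), which blocks movement.
In A, the extraction path crosses only that-complement boundaries, which are transparent.
So A is grammatical.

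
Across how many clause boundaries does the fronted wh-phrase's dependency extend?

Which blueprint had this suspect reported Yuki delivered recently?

"which blueprint" is extracted from the object of "delivered".
Boundaries crossed, outermost first: [Ø] — 1 in total.

1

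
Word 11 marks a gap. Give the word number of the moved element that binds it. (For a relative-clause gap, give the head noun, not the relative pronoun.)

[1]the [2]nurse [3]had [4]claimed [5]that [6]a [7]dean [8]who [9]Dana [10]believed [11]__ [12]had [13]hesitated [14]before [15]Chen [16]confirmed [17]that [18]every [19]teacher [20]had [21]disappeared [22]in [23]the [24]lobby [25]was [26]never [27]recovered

7

The gap at 11 is the subject of "hesitated", inside a relative clause.
The relative pronoun is "who" (word 8); it is bound by the head noun immediately before it.
Its filler is the head noun "dean", at word 7.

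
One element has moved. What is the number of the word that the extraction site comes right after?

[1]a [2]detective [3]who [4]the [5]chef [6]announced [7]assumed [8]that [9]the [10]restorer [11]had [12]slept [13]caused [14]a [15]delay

The displaced element is "a detective" (word 2).
It is linked across 1 clause boundary (Ø).
It functions as the subject of "assumed", so the gap sits immediately after word 6 ("announced").
Base order: The chef announced that a detective assumed that the restorer had slept.

6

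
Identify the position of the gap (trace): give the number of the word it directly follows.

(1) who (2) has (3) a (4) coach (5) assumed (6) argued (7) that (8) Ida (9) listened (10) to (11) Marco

5

The displaced element is "who" (word 1).
It is linked across 1 clause boundary (Ø).
It functions as the subject of "argued", so the gap sits immediately after word 5 ("assumed").
Base order: A coach has assumed who argued that Ida listened to Marco.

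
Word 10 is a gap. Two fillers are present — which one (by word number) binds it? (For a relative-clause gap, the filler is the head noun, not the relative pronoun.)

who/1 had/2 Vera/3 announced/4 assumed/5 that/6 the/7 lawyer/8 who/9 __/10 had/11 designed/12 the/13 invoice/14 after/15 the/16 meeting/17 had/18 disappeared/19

The marked gap is inside the relative clause, the subject of "designed".
Its filler is the head noun "lawyer" (via "who"), at word 8.
(The other dependency links word 1 to a gap after word 4.)

8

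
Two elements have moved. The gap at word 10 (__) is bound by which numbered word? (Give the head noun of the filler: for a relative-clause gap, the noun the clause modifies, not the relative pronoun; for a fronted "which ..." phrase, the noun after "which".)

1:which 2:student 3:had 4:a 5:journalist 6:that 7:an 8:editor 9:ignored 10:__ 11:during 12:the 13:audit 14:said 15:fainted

The marked gap is inside the relative clause, the direct object of "ignored".
Its filler is the head noun "journalist" (via "that"), at word 5.
(The other dependency links word 2 to a gap after word 14.)

5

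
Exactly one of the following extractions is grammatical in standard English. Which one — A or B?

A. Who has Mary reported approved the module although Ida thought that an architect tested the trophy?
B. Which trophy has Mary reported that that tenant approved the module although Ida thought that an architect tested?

In B, the wh-phrase is extracted from inside an adjunct island (introduced by "although"), which blocks movement.
In A, the extraction path crosses only that-complement boundaries, which are transparent.
So A is grammatical.

A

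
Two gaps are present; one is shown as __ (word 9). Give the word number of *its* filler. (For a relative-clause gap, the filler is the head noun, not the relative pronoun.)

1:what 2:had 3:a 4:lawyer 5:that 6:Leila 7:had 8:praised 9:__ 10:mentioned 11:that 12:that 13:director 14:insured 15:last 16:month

The marked gap is inside the relative clause, the direct object of "praised".
Its filler is the head noun "lawyer" (via "that"), at word 4.
(The other dependency links word 1 to a gap after word 14.)

4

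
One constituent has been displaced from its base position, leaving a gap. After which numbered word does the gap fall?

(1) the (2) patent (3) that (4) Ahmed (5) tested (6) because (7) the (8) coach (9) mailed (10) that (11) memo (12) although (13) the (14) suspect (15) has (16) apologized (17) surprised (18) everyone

The displaced element is "the patent" (word 2).
It functions as the direct object of "tested", so the gap sits immediately after word 5 ("tested").
Base order: Ahmed tested the patent because the coach mailed that memo although the suspect has apologized.

5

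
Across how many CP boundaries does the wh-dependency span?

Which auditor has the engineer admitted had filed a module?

"which auditor" is extracted from the subject of "filed".
Boundaries crossed, outermost first: [Ø] — 1 in total.

1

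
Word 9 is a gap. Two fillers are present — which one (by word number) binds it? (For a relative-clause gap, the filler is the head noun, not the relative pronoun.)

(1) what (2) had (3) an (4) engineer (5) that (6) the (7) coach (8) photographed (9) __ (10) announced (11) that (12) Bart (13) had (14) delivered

The marked gap is inside the relative clause, the direct object of "photographed".
Its filler is the head noun "engineer" (via "that"), at word 4.
(The other dependency links word 1 to a gap after word 14.)

4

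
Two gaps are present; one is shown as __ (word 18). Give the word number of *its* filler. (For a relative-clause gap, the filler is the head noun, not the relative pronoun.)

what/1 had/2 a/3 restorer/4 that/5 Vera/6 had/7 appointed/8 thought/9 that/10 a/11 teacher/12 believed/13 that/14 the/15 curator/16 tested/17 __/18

1

The marked gap is the direct object of "tested".
Its filler is the fronted wh-phrase "what", at word 1.
(The other dependency links word 4 to a gap after word 8.)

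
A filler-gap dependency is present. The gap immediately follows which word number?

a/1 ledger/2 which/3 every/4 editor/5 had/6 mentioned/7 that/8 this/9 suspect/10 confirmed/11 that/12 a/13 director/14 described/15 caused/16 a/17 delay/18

15

The displaced element is "a ledger" (word 2).
It is linked across 2 clause boundaries (that → that).
It functions as the direct object of "described", so the gap sits immediately after word 15 ("described").
Base order: Every editor had mentioned that this suspect confirmed that a director described a ledger.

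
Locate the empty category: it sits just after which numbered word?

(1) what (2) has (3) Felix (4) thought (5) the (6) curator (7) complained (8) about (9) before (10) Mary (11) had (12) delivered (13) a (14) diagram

The displaced element is "what" (word 1).
It is linked across 1 clause boundary (Ø).
It functions as the object of the preposition "about" of "complained", so the gap sits immediately after word 8 ("about").
Base order: Felix has thought the curator complained about what before Mary had delivered a diagram.

8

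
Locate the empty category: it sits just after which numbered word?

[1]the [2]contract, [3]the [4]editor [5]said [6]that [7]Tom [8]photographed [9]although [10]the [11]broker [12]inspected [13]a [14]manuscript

8

The displaced element is "the contract" (word 2).
It is linked across 1 clause boundary (that).
It functions as the direct object of "photographed", so the gap sits immediately after word 8 ("photographed").
Base order: The editor said that Tom photographed the contract although the broker inspected a manuscript.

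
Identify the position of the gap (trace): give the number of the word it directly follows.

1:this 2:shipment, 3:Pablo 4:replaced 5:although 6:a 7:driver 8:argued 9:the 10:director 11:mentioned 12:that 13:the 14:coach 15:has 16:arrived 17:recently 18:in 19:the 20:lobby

4

The displaced element is "this shipment" (word 2).
It functions as the direct object of "replaced", so the gap sits immediately after word 4 ("replaced").
Base order: Pablo replaced this shipment although a driver argued the director mentioned that the coach has arrived recently in the lobby.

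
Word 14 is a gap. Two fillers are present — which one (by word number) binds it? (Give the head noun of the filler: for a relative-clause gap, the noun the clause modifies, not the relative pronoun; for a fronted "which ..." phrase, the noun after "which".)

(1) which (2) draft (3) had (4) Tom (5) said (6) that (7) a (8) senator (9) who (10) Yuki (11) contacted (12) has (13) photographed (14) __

2

The marked gap is the direct object of "photographed".
Its filler is the fronted wh-phrase "which draft", at word 2.
(The other dependency links word 8 to a gap after word 11.)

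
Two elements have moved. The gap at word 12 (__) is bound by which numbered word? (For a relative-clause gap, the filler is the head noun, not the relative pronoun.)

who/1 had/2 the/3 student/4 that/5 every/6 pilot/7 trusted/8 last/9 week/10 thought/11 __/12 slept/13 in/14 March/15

1

The marked gap is the subject of "slept".
Its filler is the fronted wh-phrase "who", at word 1.
(The other dependency links word 4 to a gap after word 8.)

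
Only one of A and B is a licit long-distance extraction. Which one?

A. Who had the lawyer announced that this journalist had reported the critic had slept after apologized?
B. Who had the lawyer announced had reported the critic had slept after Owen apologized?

B

In A, the wh-phrase is extracted from inside an adjunct island (introduced by "after"), which blocks movement.
In B, the extraction path crosses only that-complement boundaries, which are transparent.
So B is grammatical.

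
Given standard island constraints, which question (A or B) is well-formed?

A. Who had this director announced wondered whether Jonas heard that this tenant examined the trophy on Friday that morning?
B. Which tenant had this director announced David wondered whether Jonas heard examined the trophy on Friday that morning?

A

In B, the wh-phrase is extracted from inside a wh-island (introduced by "whether"), which blocks movement.
In A, the extraction path crosses only that-complement boundaries, which are transparent.
So A is grammatical.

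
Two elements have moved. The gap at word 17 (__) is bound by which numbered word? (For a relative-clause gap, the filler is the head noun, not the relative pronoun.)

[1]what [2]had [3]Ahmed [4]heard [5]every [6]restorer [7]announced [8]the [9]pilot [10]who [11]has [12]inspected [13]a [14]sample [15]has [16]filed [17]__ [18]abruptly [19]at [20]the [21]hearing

The marked gap is the direct object of "filed".
Its filler is the fronted wh-phrase "what", at word 1.
(The other dependency links word 9 to a gap after word 10.)

1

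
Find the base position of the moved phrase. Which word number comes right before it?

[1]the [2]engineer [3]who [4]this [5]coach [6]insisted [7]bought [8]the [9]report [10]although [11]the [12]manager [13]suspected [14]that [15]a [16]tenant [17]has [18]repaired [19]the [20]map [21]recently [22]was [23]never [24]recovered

6

The displaced element is "the engineer" (word 2).
It is linked across 1 clause boundary (Ø).
It functions as the subject of "bought", so the gap sits immediately after word 6 ("insisted").
Base order: This coach insisted that the engineer bought the report although the manager suspected that a tenant has repaired the map recently.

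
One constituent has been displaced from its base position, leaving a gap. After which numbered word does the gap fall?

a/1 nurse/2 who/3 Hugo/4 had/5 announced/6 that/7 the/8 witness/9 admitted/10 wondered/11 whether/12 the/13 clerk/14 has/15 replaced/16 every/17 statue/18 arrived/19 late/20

10

The displaced element is "a nurse" (word 2).
It is linked across 2 clause boundaries (that → Ø).
It functions as the subject of "wondered", so the gap sits immediately after word 10 ("admitted").
Base order: Hugo had announced that the witness admitted a nurse wondered whether the clerk has replaced every statue.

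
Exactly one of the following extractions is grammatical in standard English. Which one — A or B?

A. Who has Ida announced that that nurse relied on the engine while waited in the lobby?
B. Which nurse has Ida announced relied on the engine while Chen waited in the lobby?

B

In A, the wh-phrase is extracted from inside an adjunct island (introduced by "while"), which blocks movement.
In B, the extraction path crosses only that-complement boundaries, which are transparent.
So B is grammatical.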